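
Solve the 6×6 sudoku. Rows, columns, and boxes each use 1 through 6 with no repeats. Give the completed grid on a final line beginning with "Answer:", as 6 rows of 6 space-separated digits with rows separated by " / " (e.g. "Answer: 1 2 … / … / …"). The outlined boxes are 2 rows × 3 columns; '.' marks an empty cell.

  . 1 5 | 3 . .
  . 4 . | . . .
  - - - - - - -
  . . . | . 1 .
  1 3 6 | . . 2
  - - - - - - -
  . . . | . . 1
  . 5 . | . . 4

Step 1. [r1c6∈{6}] r1c6's peers cover all but 6, so r1c6=6.
Step 2. [r1c1∈{2}] r1c1 has the single candidate 2, so r1c1=2.
Step 3. [r5c2∈{2,6}] in col 2, 6 fits only at r5c2, so r5c2=6.
Step 4. [r6c1∈{3}] r6c1's peers cover all but 3. So r6c1=3.
Step 5. [r2c6∈{5}] only 5 remains possible at r2c6. So r2c6=5.
Step 6. [r3c4∈{4,5,6}] in row 3, 6 fits only at r3c4, so r3c4=6.
Step 7. [r6c4∈{2}] r6c4's peers cover all but 2, so r6c4=2.
Step 8. [r4c4∈{4,5}] r4c4 is the only open cell in col 4 admitting 4 ⇒ r4c4=4.
Step 9. [r5c3∈{2,4}] in row 5, 2 fits only at r5c3. So r5c3=2.
Step 10. [r3c1∈{4,5}] across row 3, 5 lands solely at r3c1, so r3c1=5.
Step 11. [r4c5∈{5}] nothing but 5 survives at r4c5 ⇒ r4c5=5.
Step 12. [r6c3∈{1}] r6c3's peers cover all but 1, so r6c3=1.
Step 13. [r5c4∈{5}] nothing but 5 survives at r5c4. So r5c4=5.
Step 14. [r5c1∈{4}] r5c1 has the single candidate 4. So r5c1=4.
Step 15. [r2c3∈{3}] r2c3 has the single candidate 3. So r2c3=3.
Step 16. [r6c5∈{6}] r6c5 is down to just 6, so r6c5=6.
Step 17. [r3c3∈{4}] r3c3's peers cover all but 4 ⇒ r3c3=4.
Step 18. [r5c5∈{3}] r5c5 has the single candidate 3 ⇒ r5c5=3.
Step 19. [r2c4∈{1}] r2c4 has the single candidate 1 ⇒ r2c4=1.
Step 20. [r3c6∈{3}] r3c6 has the single candidate 3 ⇒ r3c6=3.
Step 21. [r3c2∈{2}] r3c2 has the single candidate 2. So r3c2=2.
Step 22. [r1c5∈{4}] nothing but 4 survives at r1c5 ⇒ r1c5=4.
Step 23. [r2c5∈{2}] r2c5's peers cover all but 2. So r2c5=2.
Step 24. [r2c1∈{6}] r2c1 is down to just 6. So r2c1=6.

Answer: 2 1 5 3 4 6 / 6 4 3 1 2 5 / 5 2 4 6 1 3 / 1 3 6 4 5 2 / 4 6 2 5 3 1 / 3 5 1 2 6 4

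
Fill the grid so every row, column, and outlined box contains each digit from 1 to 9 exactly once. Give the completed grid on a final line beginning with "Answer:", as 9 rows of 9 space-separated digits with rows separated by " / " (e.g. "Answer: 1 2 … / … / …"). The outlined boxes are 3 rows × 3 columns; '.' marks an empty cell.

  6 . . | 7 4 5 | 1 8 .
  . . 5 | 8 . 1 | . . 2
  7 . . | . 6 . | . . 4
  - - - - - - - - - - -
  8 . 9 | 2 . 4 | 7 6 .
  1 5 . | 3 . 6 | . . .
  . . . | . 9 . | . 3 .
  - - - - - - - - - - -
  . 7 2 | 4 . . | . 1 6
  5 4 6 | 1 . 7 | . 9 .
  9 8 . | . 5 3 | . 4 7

Step 1. [r1c3∈{3}] only 3 remains possible at r1c3. So r1c3=3.
Step 2. [r3c7∈{3,5,9}] across row 3, 3 lands solely at r3c7 ⇒ r3c7=3.
Step 3. [r6c6∈{8}] only 8 remains possible at r6c6. So r6c6=8.
Step 4. [r6c1∈{2,4}] in col 1, 2 fits only at r6c1, so r6c1=2.
Step 5. [r1c9∈{9}] r1c9's peers cover all but 9 ⇒ r1c9=9.
Step 6. [r5c7∈{2,4,8,9}] row 5 places 9 nowhere but r5c7 ⇒ r5c7=9.
Step 7. [r4c9∈{1,5}] in row 4, 5 fits only at r4c9. So r4c9=5.
Step 8. [r3c2∈{1,2,9}] r3c2 is the only open cell in col 2 admitting 1 ⇒ r3c2=1.
Step 9. [r7c5∈{8}] r7c5 has the single candidate 8 ⇒ r7c5=8.
Step 10. [r6c3∈{4,7}] across row 6, 7 lands solely at r6c3 ⇒ r6c3=7.
Step 11. [r8c7∈{2,8}] across col 7, 8 lands solely at r8c7, so r8c7=8.
Step 12. [r3c4∈{9}] r3c4 is down to just 9, so r3c4=9.
Step 13. [r5c9∈{8}] nothing but 8 survives at r5c9, so r5c9=8.
Step 14. [r5c3∈{4}] nothing but 4 survives at r5c3. So r5c3=4.
Step 15. [r1c2∈{2}] r1c2's peers cover all but 2, so r1c2=2.
Step 16. [r3c8∈{5}] r3c8 has the single candidate 5 ⇒ r3c8=5.
Step 17. [r2c7∈{6}] nothing but 6 survives at r2c7, so r2c7=6.
Step 18. [r9c3∈{1}] r9c3's peers cover all but 1. So r9c3=1.
Step 19. [r4c2∈{3}] r4c2's peers cover all but 3, so r4c2=3.
Step 20. [r2c1∈{4}] r2c1 is down to just 4. So r2c1=4.
Step 21. [r3c3∈{8}] nothing but 8 survives at r3c3. So r3c3=8.
Step 22. [r2c2∈{9}] r2c2 has the single candidate 9, so r2c2=9.
Step 23. [r6c4∈{5}] r6c4 is down to just 5, so r6c4=5.
Step 24. [r9c7∈{2}] r9c7 has the single candidate 2, so r9c7=2.
Step 25. [r5c5∈{7}] only 7 remains possible at r5c5. So r5c5=7.
Step 26. [r7c7∈{5}] r7c7 has the single candidate 5, so r7c7=5.
Step 27. [r4c5∈{1}] nothing but 1 survives at r4c5. So r4c5=1.
Step 28. [r2c8∈{7}] nothing but 7 survives at r2c8, so r2c8=7.
Step 29. [r6c9∈{1}] r6c9's peers cover all but 1 ⇒ r6c9=1.
Step 30. [r6c7∈{4}] nothing but 4 survives at r6c7 ⇒ r6c7=4.
Step 31. [r7c6∈{9}] r7c6's peers cover all but 9 ⇒ r7c6=9.
Step 32. [r3c6∈{2}] r3c6's peers cover all but 2, so r3c6=2.
Step 33. [r7c1∈{3}] nothing but 3 survives at r7c1. So r7c1=3.
Step 34. [r8c5∈{2}] r8c5's peers cover all but 2 ⇒ r8c5=2.
Step 35. [r2c5∈{3}] nothing but 3 survives at r2c5. So r2c5=3.
Step 36. [r9c4∈{6}] only 6 remains possible at r9c4. So r9c4=6.
Step 37. [r6c2∈{6}] r6c2 has the single candidate 6. So r6c2=6.
Step 38. [r5c8∈{2}] r5c8 has the single candidate 2 ⇒ r5c8=2.
Step 39. [r8c9∈{3}] r8c9's peers cover all but 3 ⇒ r8c9=3.

Answer: 6 2 3 7 4 5 1 8 9 / 4 9 5 8 3 1 6 7 2 / 7 1 8 9 6 2 3 5 4 / 8 3 9 2 1 4 7 6 5 / 1 5 4 3 7 6 9 2 8 / 2 6 7 5 9 8 4 3 1 / 3 7 2 4 8 9 5 1 6 / 5 4 6 1 2 7 8 9 3 / 9 8 1 6 5 3 2 4 7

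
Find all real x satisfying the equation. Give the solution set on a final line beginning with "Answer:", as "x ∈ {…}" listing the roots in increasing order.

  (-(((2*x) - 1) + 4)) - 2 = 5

Step 1. [(-(((2*x) - 1) + 4)) - 2 = 5] the outer -2 inverts by adding 2. So sub: -(((2*x) - 1) + 4) = 7.
Step 2. [-(((2*x) - 1) + 4) = 7] flip signs both sides. So neg: ((2*x) - 1) + 4 = -7.
Step 3. [((2*x) - 1) + 4 = -7] peel the +4: subtract 4 from each side, so sub: (2*x) - 1 = -11.
Step 4. [(2*x) - 1 = -11] the outer -1 inverts by adding 1, so sub: 2*x = -10.
Step 5. [2*x = -10] 2·(inner) — divide through by 2. So div: x = -5.

Answer: x ∈ {-5}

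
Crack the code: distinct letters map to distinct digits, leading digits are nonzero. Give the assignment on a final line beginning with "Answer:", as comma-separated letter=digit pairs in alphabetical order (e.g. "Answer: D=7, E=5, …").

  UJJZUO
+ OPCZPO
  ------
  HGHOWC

Step 1. [col 1: O + O ≡ C (mod 10)] column 1 (O + O ≡ C (mod 10), carry-in 0) doesn't pin C yet; pick C=8 and continue. So C=8.
Step 2. [col 1: O + O ≡ C (mod 10)] no forcing yet in column 1 (carry-in 0); O=4 is free and consistent — try it ⇒ O=4.
Step 3. [col 2: U + P ≡ W (mod 10)] several values work for W in column 2 (U + P ≡ W (mod 10), carry-in 0); try W=3, so W=3.
Step 4. [col 2: U + P ≡ W (mod 10)] no forcing yet in column 2 (carry-in 0); P=2 is free and consistent — try it, so P=2.
Step 5. [col 2: U + P ≡ W (mod 10)] column 2: given P=2, W=3, carry-in 0, and digits 2,3,4,8 already taken and all letters distinct, U+P≡W (mod 10) forces U=1. So U=1.
Step 6. [col 3: Z + Z ≡ O (mod 10)] column 3: given O=4, carry-in 0, and digits 1,2,3,4,8 already taken and all letters distinct, Z+Z≡O (mod 10) forces Z=7. So Z=7.
Step 7. [col 4: J + C ≡ H (mod 10)] no forcing yet in column 4 (carry-in 1); J=6 is free and consistent — try it ⇒ J=6.
Step 8. [col 4: J + C ≡ H (mod 10)] column 4 reads J+C+carry(1)=H with J=6, C=8; with digits 1,2,3,4,6,7,8 already taken and all letters distinct, the only value for H is 5. So H=5.
Step 9. [col 5: J + P ≡ G (mod 10)] from column 5 (J=6, P=2, carry-in 1, digits 1,2,3,4,5,6,7,8 already taken and all letters distinct): G must equal 9 ⇒ G=9.

Answer: C=8, G=9, H=5, J=6, O=4, P=2, U=1, W=3, Z=7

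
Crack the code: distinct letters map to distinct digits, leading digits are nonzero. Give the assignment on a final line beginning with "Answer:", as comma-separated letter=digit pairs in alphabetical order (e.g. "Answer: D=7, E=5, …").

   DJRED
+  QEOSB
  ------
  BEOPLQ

Step 1. [col 1: D + B ≡ Q (mod 10)] Q=8 is one option consistent with column 1 (D + B ≡ Q (mod 10), carry-in 0) — take it ⇒ Q=8.
Step 2. [col 1: D + B ≡ Q (mod 10)] no forcing yet in column 1 (carry-in 0); D=7 is free and consistent — try it. So D=7.
Step 3. [col 1: D + B ≡ Q (mod 10)] in column 1 we have D+B≡Q with carry-in 0; given D=7, Q=8 and digits 7,8 already taken and all letters distinct, that pins B to 1, so B=1.
Step 4. [col 2: E + S ≡ L (mod 10)] column 2 (E + S ≡ L (mod 10), carry-in 0) doesn't pin L yet; pick L=5 and continue, so L=5.
Step 5. [col 2: E + S ≡ L (mod 10)] no forcing yet in column 2 (carry-in 0); S=9 is free and consistent — try it, so S=9.
Step 6. [col 2: E + S ≡ L (mod 10)] column 2: given S=9, L=5, carry-in 0, and digits 1,5,7,8,9 already taken and all letters distinct, E+S≡L (mod 10) forces E=6. So E=6.
Step 7. [col 3: R + O ≡ P (mod 10)] R=2 is one option consistent with column 3 (R + O ≡ P (mod 10), carry-in 1) — take it, so R=2.
Step 8. [col 3: R + O ≡ P (mod 10)] column 3 reads R+O+carry(1)=P with R=2; with digits 1,2,5,6,7,8,9 already taken and all letters distinct, the only value for P is 3, so P=3.
Step 9. [col 3: R + O ≡ P (mod 10)] column 3 reads R+O+carry(1)=P with R=2, P=3; with digits 1,2,3,5,6,7,8,9 already taken and all letters distinct, the only value for O is 0 ⇒ O=0.
Step 10. [col 4: J + E ≡ O (mod 10)] in column 4 we have J+E≡O with carry-in 0; given E=6, O=0 and digits 0,1,2,3,5,6,7,8,9 already taken and all letters distinct, that pins J to 4. So J=4.

Answer: B=1, D=7, E=6, J=4, L=5, O=0, P=3, Q=8, R=2, S=9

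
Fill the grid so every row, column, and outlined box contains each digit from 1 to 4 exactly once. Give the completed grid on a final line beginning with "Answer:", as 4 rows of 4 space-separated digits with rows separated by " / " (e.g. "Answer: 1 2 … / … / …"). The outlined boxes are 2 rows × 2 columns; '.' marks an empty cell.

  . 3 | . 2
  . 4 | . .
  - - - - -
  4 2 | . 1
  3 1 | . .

Step 1. [r1c1∈{1}] only 1 remains possible at r1c1, so r1c1=1.
Step 2. [r4c3∈{2,4}] row 4 places 2 nowhere but r4c3, so r4c3=2.
Step 3. [r3c3∈{3}] r3c3 has the single candidate 3 ⇒ r3c3=3.
Step 4. [r2c1∈{2}] only 2 remains possible at r2c1. So r2c1=2.
Step 5. [r2c4∈{3}] nothing but 3 survives at r2c4. So r2c4=3.
Step 6. [r4c4∈{4}] r4c4 is down to just 4, so r4c4=4.
Step 7. [r1c3∈{4}] only 4 remains possible at r1c3. So r1c3=4.
Step 8. [r2c3∈{1}] r2c3's peers cover all but 1 ⇒ r2c3=1.

Answer: 1 3 4 2 / 2 4 1 3 / 4 2 3 1 / 3 1 2 4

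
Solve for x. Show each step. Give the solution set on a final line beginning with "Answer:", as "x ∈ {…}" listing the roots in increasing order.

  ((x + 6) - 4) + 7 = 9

Step 1. [((x + 6) - 4) + 7 = 9] 7 comes off first (subtract 7). So sub: (x + 6) - 4 = 2.
Step 2. [(x + 6) - 4 = 2] -4 is outermost — add 4 both sides, so sub: x + 6 = 6.
Step 3. [x + 6 = 6] subtract 6: x sits inside (… + 6). So sub: x = 0.

Answer: x ∈ {0}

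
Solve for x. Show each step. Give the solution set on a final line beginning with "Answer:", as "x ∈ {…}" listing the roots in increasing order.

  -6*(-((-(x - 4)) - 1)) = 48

Step 1. [-6*(-((-(x - 4)) - 1)) = 48] LHS = -6·(…); ÷-6 both sides, so div: -((-(x - 4)) - 1) = -8.
Step 2. [-((-(x - 4)) - 1) = -8] flip signs both sides. So neg: (-(x - 4)) - 1 = 8.
Step 3. [(-(x - 4)) - 1 = 8] add 1: x sits inside (… - 1) ⇒ sub: -(x - 4) = 9.
Step 4. [-(x - 4) = 9] LHS negated; negate both sides ⇒ neg: x - 4 = -9.
Step 5. [x - 4 = -9] the outer -4 inverts by adding 4 ⇒ sub: x = -5.

Answer: x ∈ {-5}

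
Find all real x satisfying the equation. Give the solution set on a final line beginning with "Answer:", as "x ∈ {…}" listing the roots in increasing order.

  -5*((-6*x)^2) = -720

Step 1. [-5*((-6*x)^2) = -720] leading coefficient -5: divide by -5 ⇒ div: (-6*x)^2 = 144.
Step 2. [(-6*x)^2 = 144] 144 ≥ 0, LHS is (·)² — take ±√, so sqrt: -6*x = 12 or -12.
Step 3. [-6*x = 12 or -12] -6·(inner) — divide through by -6 ⇒ div: x = -2 or 2.

Answer: x ∈ {-2, 2}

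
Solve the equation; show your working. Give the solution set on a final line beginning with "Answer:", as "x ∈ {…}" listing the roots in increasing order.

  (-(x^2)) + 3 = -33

Step 1. [(-(x^2)) + 3 = -33] +3 is outermost — subtract 3 both sides ⇒ sub: -(x^2) = -36.
Step 2. [-(x^2) = -36] flip signs both sides ⇒ neg: x^2 = 36.
Step 3. [x^2 = 36] 36 ≥ 0, LHS is (·)² — take ±√. So sqrt: x = 6 or -6.

Answer: x ∈ {-6, 6}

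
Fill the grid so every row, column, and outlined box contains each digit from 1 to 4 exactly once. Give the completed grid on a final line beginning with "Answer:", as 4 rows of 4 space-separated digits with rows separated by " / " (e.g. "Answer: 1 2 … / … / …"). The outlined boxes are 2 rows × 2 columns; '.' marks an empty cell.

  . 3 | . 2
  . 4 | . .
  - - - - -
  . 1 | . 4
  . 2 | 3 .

Step 1. [r2c3∈{1}] r2c3's peers cover all but 1, so r2c3=1.
Step 2. [r4c1∈{4}] r4c1 has the single candidate 4 ⇒ r4c1=4.
Step 3. [r1c1∈{1}] r1c1's peers cover all but 1. So r1c1=1.
Step 4. [r4c4∈{1}] only 1 remains possible at r4c4. So r4c4=1.
Step 5. [r2c4∈{3}] r2c4 is down to just 3. So r2c4=3.
Step 6. [r3c1∈{3}] r3c1 is down to just 3. So r3c1=3.
Step 7. [r1c3∈{4}] r1c3 is down to just 4. So r1c3=4.
Step 8. [r3c3∈{2}] r3c3 is down to just 2, so r3c3=2.
Step 9. [r2c1∈{2}] r2c1's peers cover all but 2, so r2c1=2.

Answer: 1 3 4 2 / 2 4 1 3 / 3 1 2 4 / 4 2 3 1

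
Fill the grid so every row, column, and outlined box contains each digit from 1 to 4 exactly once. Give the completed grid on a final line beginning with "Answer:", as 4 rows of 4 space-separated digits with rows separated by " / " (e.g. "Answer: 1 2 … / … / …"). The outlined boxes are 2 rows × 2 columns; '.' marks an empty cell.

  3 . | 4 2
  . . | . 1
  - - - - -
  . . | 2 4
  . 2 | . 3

Step 1. [r4c1∈{1,4}] across row 4, 4 lands solely at r4c1, so r4c1=4.
Step 2. [r3c2∈{1,3}] r3c2 is the only open cell in row 3 admitting 3. So r3c2=3.
Step 3. [r2c2∈{4}] only 4 remains possible at r2c2, so r2c2=4.
Step 4. [r2c1∈{2}] only 2 remains possible at r2c1 ⇒ r2c1=2.
Step 5. [r1c2∈{1}] r1c2 has the single candidate 1. So r1c2=1.
Step 6. [r3c1∈{1}] r3c1's peers cover all but 1, so r3c1=1.
Step 7. [r2c3∈{3}] nothing but 3 survives at r2c3 ⇒ r2c3=3.
Step 8. [r4c3∈{1}] r4c3 has the single candidate 1 ⇒ r4c3=1.

Answer: 3 1 4 2 / 2 4 3 1 / 1 3 2 4 / 4 2 1 3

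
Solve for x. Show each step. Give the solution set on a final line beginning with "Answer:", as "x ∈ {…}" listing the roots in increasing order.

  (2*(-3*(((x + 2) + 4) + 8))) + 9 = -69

Step 1. [(2*(-3*(((x + 2) + 4) + 8))) + 9 = -69] 9 comes off first (subtract 9) ⇒ sub: 2*(-3*(((x + 2) + 4) + 8)) = -78.
Step 2. [2*(-3*(((x + 2) + 4) + 8)) = -78] LHS = 2·(…); ÷2 both sides. So div: -3*(((x + 2) + 4) + 8) = -39.
Step 3. [-3*(((x + 2) + 4) + 8) = -39] -3 out front; divide by -3, so div: ((x + 2) + 4) + 8 = 13.
Step 4. [((x + 2) + 4) + 8 = 13] the outer +8 inverts by subtracting 8. So sub: (x + 2) + 4 = 5.
Step 5. [(x + 2) + 4 = 5] subtract 4: x sits inside (… + 4), so sub: x + 2 = 1.
Step 6. [x + 2 = 1] +2 is outermost — subtract 2 both sides ⇒ sub: x = -1.

Answer: x ∈ {-1}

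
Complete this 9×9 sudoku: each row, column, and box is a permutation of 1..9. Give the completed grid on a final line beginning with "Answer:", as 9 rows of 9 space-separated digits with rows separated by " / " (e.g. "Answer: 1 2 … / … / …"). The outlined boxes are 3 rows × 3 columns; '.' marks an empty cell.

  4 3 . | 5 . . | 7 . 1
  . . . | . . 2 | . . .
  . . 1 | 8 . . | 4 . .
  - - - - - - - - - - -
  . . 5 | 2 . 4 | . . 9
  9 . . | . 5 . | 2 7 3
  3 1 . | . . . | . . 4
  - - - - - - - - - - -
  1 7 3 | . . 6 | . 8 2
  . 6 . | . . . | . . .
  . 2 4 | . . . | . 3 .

Step 1. [r1c6∈{9}] r1c6 has the single candidate 9. So r1c6=9.
Step 2. [r7c7∈{5,9}] 5 has one home in row 7: r7c7 ⇒ r7c7=5.
Step 3. [r1c3∈{2,6,8}] in row 1, 8 fits only at r1c3, so r1c3=8.
Step 4. [r4c5∈{1,3,6,7,8}] row 4 places 3 nowhere but r4c5 ⇒ r4c5=3.
Step 5. [r1c5∈{6}] r1c5 has the single candidate 6, so r1c5=6.
Step 6. [r3c5∈{7}] only 7 remains possible at r3c5. So r3c5=7.
Step 7. [r8c3∈{9}] r8c3 is down to just 9. So r8c3=9.
Step 8. [r8c7∈{1}] r8c7's peers cover all but 1. So r8c7=1.
Step 9. [r4c1∈{6,7,8}] row 4 places 7 nowhere but r4c1 ⇒ r4c1=7.
Step 10. [r2c7∈{3,6,8,9}] across col 7, 3 lands solely at r2c7, so r2c7=3.
Step 11. [r8c9∈{7}] only 7 remains possible at r8c9 ⇒ r8c9=7.
Step 12. [r5c3∈{6}] only 6 remains possible at r5c3 ⇒ r5c3=6.
Step 13. [r6c4∈{6,7,9}] in col 4, 6 fits only at r6c4 ⇒ r6c4=6.
Step 14. [r3c1∈{2,5,6}] r3c1 is the only open cell in col 1 admitting 2, so r3c1=2.
Step 15. [r5c4∈{1}] r5c4 has the single candidate 1. So r5c4=1.
Step 16. [r5c6∈{8}] only 8 remains possible at r5c6. So r5c6=8.
Step 17. [r2c4∈{4}] only 4 remains possible at r2c4. So r2c4=4.
Step 18. [r9c9∈{6}] nothing but 6 survives at r9c9 ⇒ r9c9=6.
Step 19. [r3c8∈{5,6,9}] 6 has one home in row 3: r3c8, so r3c8=6.
Step 20. [r3c9∈{5}] r3c9 is down to just 5, so r3c9=5.
Step 21. [r7c4∈{9}] only 9 remains possible at r7c4, so r7c4=9.
Step 22. [r9c6∈{1,5,7}] in col 6, 1 fits only at r9c6 ⇒ r9c6=1.
Step 23. [r9c1∈{5,8}] 5 has one home in row 9: r9c1. So r9c1=5.
Step 24. [r8c5∈{2,4,8}] 2 has one home in row 8: r8c5, so r8c5=2.
Step 25. [r3c2∈{9}] nothing but 9 survives at r3c2. So r3c2=9.
Step 26. [r4c2∈{8}] r4c2's peers cover all but 8, so r4c2=8.
Step 27. [r3c6∈{3}] r3c6's peers cover all but 3, so r3c6=3.
Step 28. [r6c5∈{9}] r6c5 has the single candidate 9, so r6c5=9.
Step 29. [r2c1∈{6}] r2c1's peers cover all but 6 ⇒ r2c1=6.
Step 30. [r9c4∈{7}] r9c4 is down to just 7, so r9c4=7.
Step 31. [r2c9∈{8}] r2c9's peers cover all but 8 ⇒ r2c9=8.
Step 32. [r5c2∈{4}] nothing but 4 survives at r5c2 ⇒ r5c2=4.
Step 33. [r6c3∈{2}] nothing but 2 survives at r6c3, so r6c3=2.
Step 34. [r2c5∈{1}] nothing but 1 survives at r2c5. So r2c5=1.
Step 35. [r9c7∈{9}] r9c7 is down to just 9. So r9c7=9.
Step 36. [r2c8∈{9}] r2c8 has the single candidate 9. So r2c8=9.
Step 37. [r8c8∈{4}] r8c8's peers cover all but 4, so r8c8=4.
Step 38. [r9c5∈{8}] nothing but 8 survives at r9c5. So r9c5=8.
Step 39. [r6c6∈{7}] r6c6 has the single candidate 7 ⇒ r6c6=7.
Step 40. [r6c7∈{8}] r6c7 has the single candidate 8. So r6c7=8.
Step 41. [r4c8∈{1}] only 1 remains possible at r4c8, so r4c8=1.
Step 42. [r8c4∈{3}] r8c4 is down to just 3 ⇒ r8c4=3.
Step 43. [r8c1∈{8}] only 8 remains possible at r8c1, so r8c1=8.
Step 44. [r1c8∈{2}] r1c8 is down to just 2 ⇒ r1c8=2.
Step 45. [r2c3∈{7}] nothing but 7 survives at r2c3 ⇒ r2c3=7.
Step 46. [r7c5∈{4}] r7c5 is down to just 4 ⇒ r7c5=4.
Step 47. [r4c7∈{6}] r4c7's peers cover all but 6 ⇒ r4c7=6.
Step 48. [r2c2∈{5}] r2c2's peers cover all but 5. So r2c2=5.
Step 49. [r8c6∈{5}] only 5 remains possible at r8c6, so r8c6=5.
Step 50. [r6c8∈{5}] r6c8 is down to just 5. So r6c8=5.

Answer: 4 3 8 5 6 9 7 2 1 / 6 5 7 4 1 2 3 9 8 / 2 9 1 8 7 3 4 6 5 / 7 8 5 2 3 4 6 1 9 / 9 4 6 1 5 8 2 7 3 / 3 1 2 6 9 7 8 5 4 / 1 7 3 9 4 6 5 8 2 / 8 6 9 3 2 5 1 4 7 / 5 2 4 7 8 1 9 3 6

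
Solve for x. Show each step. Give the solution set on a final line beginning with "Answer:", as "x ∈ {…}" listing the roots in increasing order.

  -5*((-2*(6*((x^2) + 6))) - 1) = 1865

Step 1. [-5*((-2*(6*((x^2) + 6))) - 1) = 1865] divide by the outer -5. So div: (-2*(6*((x^2) + 6))) - 1 = -373.
Step 2. [(-2*(6*((x^2) + 6))) - 1 = -373] add 1: x sits inside (… - 1). So sub: -2*(6*((x^2) + 6)) = -372.
Step 3. [-2*(6*((x^2) + 6)) = -372] -2·(inner) — divide through by -2. So div: 6*((x^2) + 6) = 186.
Step 4. [6*((x^2) + 6) = 186] 6 out front; divide by 6. So div: (x^2) + 6 = 31.
Step 5. [(x^2) + 6 = 31] +6 is outermost — subtract 6 both sides. So sub: x^2 = 25.
Step 6. [x^2 = 25] √ both sides: 25 ≥ 0 gives two branches ⇒ sqrt: x = 5 or -5.

Answer: x ∈ {-5, 5}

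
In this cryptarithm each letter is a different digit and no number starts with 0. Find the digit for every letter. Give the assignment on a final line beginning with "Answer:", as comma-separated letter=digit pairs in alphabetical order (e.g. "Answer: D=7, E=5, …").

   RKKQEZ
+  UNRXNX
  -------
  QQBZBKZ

Step 1. [Q] Q is the leading digit of a 7-digit sum of two 6-digit numbers; the final carry is exactly 1, so Q=1.
Step 2. [col 1: Z + X ≡ Z (mod 10)] from column 1 (nothing yet, carry-in 0, digits 1 already taken and all letters distinct): X must equal 0. So X=0.
Step 3. [col 1: Z + X ≡ Z (mod 10)] column 1 (Z + X ≡ Z (mod 10), carry-in 0) doesn't pin Z yet; pick Z=9 and continue ⇒ Z=9.
Step 4. [col 2: E + N ≡ K (mod 10)] no forcing yet in column 2 (carry-in 0); E=8 is free and consistent — try it. So E=8.
Step 5. [col 2: E + N ≡ K (mod 10)] K=5 is one option consistent with column 2 (E + N ≡ K (mod 10), carry-in 0) — take it ⇒ K=5.
Step 6. [col 2: E + N ≡ K (mod 10)] column 2 reads E+N+carry(0)=K with E=8, K=5; with digits 0,1,5,8,9 already taken and all letters distinct, the only value for N is 7. So N=7.
Step 7. [col 3: Q + X ≡ B (mod 10)] from column 3 (Q=1, X=0, carry-in 1, digits 0,1,5,7,8,9 already taken and all letters distinct): B must equal 2, so B=2.
Step 8. [col 4: K + R ≡ Z (mod 10)] column 4 reads K+R+carry(0)=Z with K=5, Z=9; with digits 0,1,2,5,7,8,9 already taken and all letters distinct, the only value for R is 4. So R=4.
Step 9. [col 6: R + U ≡ Q (mod 10)] in column 6 we have R+U≡Q with carry-in 1; given R=4, Q=1 and digits 0,1,2,4,5,7,8,9 already taken and all letters distinct, that pins U to 6. So U=6.

Answer: B=2, E=8, K=5, N=7, Q=1, R=4, U=6, X=0, Z=9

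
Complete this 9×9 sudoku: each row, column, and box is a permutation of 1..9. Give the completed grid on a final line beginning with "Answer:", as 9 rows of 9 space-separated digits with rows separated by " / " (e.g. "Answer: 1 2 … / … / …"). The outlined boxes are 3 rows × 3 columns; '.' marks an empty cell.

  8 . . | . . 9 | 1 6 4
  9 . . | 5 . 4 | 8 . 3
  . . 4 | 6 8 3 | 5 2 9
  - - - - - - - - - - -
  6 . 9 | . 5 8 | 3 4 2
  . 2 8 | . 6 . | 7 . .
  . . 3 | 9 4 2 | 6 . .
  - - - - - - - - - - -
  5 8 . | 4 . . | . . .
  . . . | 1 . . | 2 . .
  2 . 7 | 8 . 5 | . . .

Step 1. [r4c2∈{1,7}] in row 4, 1 fits only at r4c2, so r4c2=1.
Step 2. [r8c3∈{6}] r8c3's peers cover all but 6, so r8c3=6.
Step 3. [r8c6∈{7}] nothing but 7 survives at r8c6, so r8c6=7.
Step 4. [r5c8∈{1,5,9}] in row 5, 9 fits only at r5c8, so r5c8=9.
Step 5. [r8c1∈{3,4}] in col 1, 3 fits only at r8c1, so r8c1=3.
Step 6. [r6c2∈{5,7}] in box 4, 5 fits only at r6c2. So r6c2=5.
Step 7. [r7c5∈{2,3,9}] row 7 places 2 nowhere but r7c5. So r7c5=2.
Step 8. [r7c3∈{1}] nothing but 1 survives at r7c3. So r7c3=1.
Step 9. [r3c2∈{7}] nothing but 7 survives at r3c2 ⇒ r3c2=7.
Step 10. [r1c4∈{2,7}] in col 4, 2 fits only at r1c4. So r1c4=2.
Step 11. [r9c9∈{1,6}] 6 has one home in row 9: r9c9 ⇒ r9c9=6.
Step 12. [r8c8∈{5,8}] r8c8 is the only open cell in col 8 admitting 5. So r8c8=5.
Step 13. [r9c8∈{1,3}] r9c8 is the only open cell in row 9 admitting 1 ⇒ r9c8=1.
Step 14. [r2c8∈{7}] r2c8's peers cover all but 7 ⇒ r2c8=7.
Step 15. [r6c9∈{1,8}] 1 has one home in row 6: r6c9 ⇒ r6c9=1.
Step 16. [r9c7∈{4,9}] col 7 places 4 nowhere but r9c7, so r9c7=4.
Step 17. [r8c5∈{9}] r8c5 is down to just 9, so r8c5=9.
Step 18. [r4c4∈{7}] r4c4 has the single candidate 7. So r4c4=7.
Step 19. [r5c1∈{4}] r5c1 has the single candidate 4, so r5c1=4.
Step 20. [r8c2∈{4}] nothing but 4 survives at r8c2, so r8c2=4.
Step 21. [r1c3∈{5}] r1c3 has the single candidate 5, so r1c3=5.
Step 22. [r2c5∈{1}] nothing but 1 survives at r2c5, so r2c5=1.
Step 23. [r1c5∈{7}] r1c5 has the single candidate 7. So r1c5=7.
Step 24. [r1c2∈{3}] only 3 remains possible at r1c2 ⇒ r1c2=3.
Step 25. [r5c4∈{3}] r5c4 is down to just 3. So r5c4=3.
Step 26. [r6c8∈{8}] only 8 remains possible at r6c8, so r6c8=8.
Step 27. [r2c2∈{6}] r2c2 has the single candidate 6 ⇒ r2c2=6.
Step 28. [r7c9∈{7}] r7c9's peers cover all but 7. So r7c9=7.
Step 29. [r7c7∈{9}] r7c7's peers cover all but 9 ⇒ r7c7=9.
Step 30. [r5c6∈{1}] r5c6 has the single candidate 1, so r5c6=1.
Step 31. [r9c2∈{9}] r9c2's peers cover all but 9, so r9c2=9.
Step 32. [r8c9∈{8}] nothing but 8 survives at r8c9 ⇒ r8c9=8.
Step 33. [r7c6∈{6}] only 6 remains possible at r7c6, so r7c6=6.
Step 34. [r7c8∈{3}] r7c8 has the single candidate 3. So r7c8=3.
Step 35. [r2c3∈{2}] r2c3's peers cover all but 2, so r2c3=2.
Step 36. [r3c1∈{1}] only 1 remains possible at r3c1 ⇒ r3c1=1.
Step 37. [r5c9∈{5}] nothing but 5 survives at r5c9. So r5c9=5.
Step 38. [r9c5∈{3}] nothing but 3 survives at r9c5. So r9c5=3.
Step 39. [r6c1∈{7}] r6c1 is down to just 7. So r6c1=7.

Answer: 8 3 5 2 7 9 1 6 4 / 9 6 2 5 1 4 8 7 3 / 1 7 4 6 8 3 5 2 9 / 6 1 9 7 5 8 3 4 2 / 4 2 8 3 6 1 7 9 5 / 7 5 3 9 4 2 6 8 1 / 5 8 1 4 2 6 9 3 7 / 3 4 6 1 9 7 2 5 8 / 2 9 7 8 3 5 4 1 6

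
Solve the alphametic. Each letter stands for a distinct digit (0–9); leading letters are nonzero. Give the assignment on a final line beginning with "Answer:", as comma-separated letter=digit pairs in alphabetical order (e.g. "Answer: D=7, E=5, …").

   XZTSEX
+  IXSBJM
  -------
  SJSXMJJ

Step 1. [col 1: X + M ≡ J (mod 10)] no forcing yet in column 1 (carry-in 0); X=3 is free and consistent — try it, so X=3.
Step 2. [S] the sum has 7 digits but both addends have 6; that extra leading digit S is the final carry, namely 1, so S=1.
Step 3. [col 1: X + M ≡ J (mod 10)] M=7 is one option consistent with column 1 (X + M ≡ J (mod 10), carry-in 0) — take it. So M=7.
Step 4. [col 1: X + M ≡ J (mod 10)] column 1: given X=3, M=7, carry-in 0, and digits 1,3,7 already taken and all letters distinct, X+M≡J (mod 10) forces J=0. So J=0.
Step 5. [col 2: E + J ≡ J (mod 10)] column 2 reads E+J+carry(1)=J with J=0; with digits 0,1,3,7 already taken and all letters distinct, the only value for E is 9, so E=9.
Step 6. [col 3: S + B ≡ M (mod 10)] column 3: given S=1, M=7, carry-in 1, and digits 0,1,3,7,9 already taken and all letters distinct, S+B≡M (mod 10) forces B=5. So B=5.
Step 7. [col 4: T + S ≡ X (mod 10)] column 4: given S=1, X=3, carry-in 0, and digits 0,1,3,5,7,9 already taken and all letters distinct, T+S≡X (mod 10) forces T=2. So T=2.
Step 8. [col 5: Z + X ≡ S (mod 10)] from column 5 (X=3, S=1, carry-in 0, digits 0,1,2,3,5,7,9 already taken and all letters distinct): Z must equal 8. So Z=8.
Step 9. [col 6: X + I ≡ J (mod 10)] in column 6 we have X+I≡J with carry-in 1; given X=3, J=0 and digits 0,1,2,3,5,7,8,9 already taken and all letters distinct, that pins I to 6 ⇒ I=6.

Answer: B=5, E=9, I=6, J=0, M=7, S=1, T=2, X=3, Z=8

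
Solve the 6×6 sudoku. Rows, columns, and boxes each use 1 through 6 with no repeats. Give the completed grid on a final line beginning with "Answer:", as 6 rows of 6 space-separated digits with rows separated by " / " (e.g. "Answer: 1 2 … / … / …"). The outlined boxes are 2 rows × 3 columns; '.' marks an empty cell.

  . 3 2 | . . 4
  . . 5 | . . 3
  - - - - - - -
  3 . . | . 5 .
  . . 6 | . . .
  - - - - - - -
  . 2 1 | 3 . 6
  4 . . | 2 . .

Step 1. [r3c4∈{1,4,6}] 6 has one home in row 3: r3c4. So r3c4=6.
Step 2. [r2c4∈{1}] nothing but 1 survives at r2c4, so r2c4=1.
Step 3. [r4c1∈{1,2,5}] col 1 places 2 nowhere but r4c1. So r4c1=2.
Step 4. [r4c6∈{1}] r4c6 has the single candidate 1 ⇒ r4c6=1.
Step 5. [r2c1∈{6}] r2c1 is down to just 6 ⇒ r2c1=6.
Step 6. [r2c2∈{4}] r2c2 is down to just 4. So r2c2=4.
Step 7. [r4c4∈{4}] nothing but 4 survives at r4c4. So r4c4=4.
Step 8. [r5c1∈{5}] r5c1's peers cover all but 5 ⇒ r5c1=5.
Step 9. [r2c5∈{2}] r2c5 has the single candidate 2. So r2c5=2.
Step 10. [r4c2∈{5}] nothing but 5 survives at r4c2. So r4c2=5.
Step 11. [r1c1∈{1}] r1c1 has the single candidate 1, so r1c1=1.
Step 12. [r6c5∈{1}] only 1 remains possible at r6c5. So r6c5=1.
Step 13. [r6c2∈{6}] nothing but 6 survives at r6c2. So r6c2=6.
Step 14. [r3c3∈{4}] only 4 remains possible at r3c3. So r3c3=4.
Step 15. [r4c5∈{3}] r4c5 is down to just 3, so r4c5=3.
Step 16. [r3c2∈{1}] only 1 remains possible at r3c2, so r3c2=1.
Step 17. [r6c3∈{3}] nothing but 3 survives at r6c3. So r6c3=3.
Step 18. [r5c5∈{4}] only 4 remains possible at r5c5, so r5c5=4.
Step 19. [r1c4∈{5}] r1c4's peers cover all but 5, so r1c4=5.
Step 20. [r3c6∈{2}] only 2 remains possible at r3c6 ⇒ r3c6=2.
Step 21. [r6c6∈{5}] r6c6 is down to just 5 ⇒ r6c6=5.
Step 22. [r1c5∈{6}] r1c5 is down to just 6, so r1c5=6.

Answer: 1 3 2 5 6 4 / 6 4 5 1 2 3 / 3 1 4 6 5 2 / 2 5 6 4 3 1 / 5 2 1 3 4 6 / 4 6 3 2 1 5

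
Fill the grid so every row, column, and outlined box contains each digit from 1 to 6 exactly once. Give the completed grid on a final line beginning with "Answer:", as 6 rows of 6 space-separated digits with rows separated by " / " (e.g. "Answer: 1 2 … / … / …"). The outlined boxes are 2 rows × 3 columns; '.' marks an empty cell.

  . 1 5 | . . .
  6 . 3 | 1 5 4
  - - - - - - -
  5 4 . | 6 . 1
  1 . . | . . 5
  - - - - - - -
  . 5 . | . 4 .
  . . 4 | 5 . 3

Step 1. [r5c4∈{2}] r5c4's peers cover all but 2. So r5c4=2.
Step 2. [r3c5∈{2,3}] row 3 places 3 nowhere but r3c5. So r3c5=3.
Step 3. [r1c6∈{2,6}] r1c6 is the only open cell in col 6 admitting 2. So r1c6=2.
Step 4. [r4c5∈{2}] r4c5's peers cover all but 2 ⇒ r4c5=2.
Step 5. [r5c6∈{6}] only 6 remains possible at r5c6, so r5c6=6.
Step 6. [r6c2∈{2,6}] across row 6, 6 lands solely at r6c2, so r6c2=6.
Step 7. [r4c3∈{6}] only 6 remains possible at r4c3 ⇒ r4c3=6.
Step 8. [r1c1∈{4}] r1c1 is down to just 4, so r1c1=4.
Step 9. [r1c4∈{3}] nothing but 3 survives at r1c4, so r1c4=3.
Step 10. [r3c3∈{2}] r3c3's peers cover all but 2, so r3c3=2.
Step 11. [r4c4∈{4}] nothing but 4 survives at r4c4, so r4c4=4.
Step 12. [r4c2∈{3}] only 3 remains possible at r4c2. So r4c2=3.
Step 13. [r5c3∈{1}] only 1 remains possible at r5c3, so r5c3=1.
Step 14. [r5c1∈{3}] only 3 remains possible at r5c1 ⇒ r5c1=3.
Step 15. [r6c1∈{2}] nothing but 2 survives at r6c1 ⇒ r6c1=2.
Step 16. [r6c5∈{1}] r6c5 is down to just 1, so r6c5=1.
Step 17. [r1c5∈{6}] nothing but 6 survives at r1c5. So r1c5=6.
Step 18. [r2c2∈{2}] r2c2's peers cover all but 2 ⇒ r2c2=2.

Answer: 4 1 5 3 6 2 / 6 2 3 1 5 4 / 5 4 2 6 3 1 / 1 3 6 4 2 5 / 3 5 1 2 4 6 / 2 6 4 5 1 3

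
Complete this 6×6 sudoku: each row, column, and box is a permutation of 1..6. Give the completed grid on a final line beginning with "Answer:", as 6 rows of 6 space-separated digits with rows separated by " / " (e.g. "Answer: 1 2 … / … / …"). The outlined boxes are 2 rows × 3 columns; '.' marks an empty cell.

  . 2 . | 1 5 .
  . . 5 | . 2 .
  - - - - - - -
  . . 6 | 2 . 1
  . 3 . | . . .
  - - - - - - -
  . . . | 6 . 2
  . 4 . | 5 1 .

Step 1. [r4c4∈{4}] only 4 remains possible at r4c4. So r4c4=4.
Step 2. [r6c6∈{3}] r6c6's peers cover all but 3 ⇒ r6c6=3.
Step 3. [r2c2∈{1,6}] col 2 places 6 nowhere but r2c2, so r2c2=6.
Step 4. [r2c1∈{1,3,4}] r2c1 is the only open cell in row 2 admitting 1 ⇒ r2c1=1.
Step 5. [r1c3∈{3,4}] r1c3 is the only open cell in col 3 admitting 4, so r1c3=4.
Step 6. [r3c2∈{5}] only 5 remains possible at r3c2, so r3c2=5.
Step 7. [r4c3∈{1,2}] across row 4, 1 lands solely at r4c3. So r4c3=1.
Step 8. [r4c5∈{6}] only 6 remains possible at r4c5, so r4c5=6.
Step 9. [r5c1∈{3,5}] 5 has one home in row 5: r5c1 ⇒ r5c1=5.
Step 10. [r6c1∈{2,6}] in row 6, 6 fits only at r6c1. So r6c1=6.
Step 11. [r3c5∈{3}] r3c5's peers cover all but 3 ⇒ r3c5=3.
Step 12. [r5c2∈{1}] r5c2's peers cover all but 1, so r5c2=1.
Step 13. [r5c5∈{4}] nothing but 4 survives at r5c5 ⇒ r5c5=4.
Step 14. [r4c1∈{2}] r4c1's peers cover all but 2, so r4c1=2.
Step 15. [r6c3∈{2}] r6c3's peers cover all but 2 ⇒ r6c3=2.
Step 16. [r2c6∈{4}] nothing but 4 survives at r2c6, so r2c6=4.
Step 17. [r3c1∈{4}] r3c1's peers cover all but 4 ⇒ r3c1=4.
Step 18. [r2c4∈{3}] only 3 remains possible at r2c4. So r2c4=3.
Step 19. [r1c1∈{3}] r1c1 is down to just 3, so r1c1=3.
Step 20. [r1c6∈{6}] r1c6's peers cover all but 6 ⇒ r1c6=6.
Step 21. [r5c3∈{3}] r5c3 is down to just 3 ⇒ r5c3=3.
Step 22. [r4c6∈{5}] r4c6 has the single candidate 5. So r4c6=5.

Answer: 3 2 4 1 5 6 / 1 6 5 3 2 4 / 4 5 6 2 3 1 / 2 3 1 4 6 5 / 5 1 3 6 4 2 / 6 4 2 5 1 3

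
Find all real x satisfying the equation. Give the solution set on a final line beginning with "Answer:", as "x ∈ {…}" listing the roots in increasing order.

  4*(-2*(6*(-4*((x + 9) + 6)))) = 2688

Step 1. [4*(-2*(6*(-4*((x + 9) + 6)))) = 2688] 4 out front; divide by 4, so div: -2*(6*(-4*((x + 9) + 6))) = 672.
Step 2. [-2*(6*(-4*((x + 9) + 6))) = 672] -2·(inner) — divide through by -2. So div: 6*(-4*((x + 9) + 6)) = -336.
Step 3. [6*(-4*((x + 9) + 6)) = -336] leading coefficient 6: divide by 6, so div: -4*((x + 9) + 6) = -56.
Step 4. [-4*((x + 9) + 6) = -56] leading coefficient -4: divide by -4. So div: (x + 9) + 6 = 14.
Step 5. [(x + 9) + 6 = 14] peel the +6: subtract 6 from each side, so sub: x + 9 = 8.
Step 6. [x + 9 = 8] the outer +9 inverts by subtracting 9 ⇒ sub: x = -1.

Answer: x ∈ {-1}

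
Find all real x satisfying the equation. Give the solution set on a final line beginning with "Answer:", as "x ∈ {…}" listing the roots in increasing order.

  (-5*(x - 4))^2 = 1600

Step 1. [(-5*(x - 4))^2 = 1600] LHS squared, RHS 1600 ≥ 0: apply √ (±). So sqrt: -5*(x - 4) = 40 or -40.
Step 2. [-5*(x - 4) = 40 or -40] divide by the outer -5. So div: x - 4 = -8 or 8.
Step 3. [x - 4 = -8 or 8] peel the -4: add 4 from each side. So sub: x = -4 or 12.

Answer: x ∈ {-4, 12}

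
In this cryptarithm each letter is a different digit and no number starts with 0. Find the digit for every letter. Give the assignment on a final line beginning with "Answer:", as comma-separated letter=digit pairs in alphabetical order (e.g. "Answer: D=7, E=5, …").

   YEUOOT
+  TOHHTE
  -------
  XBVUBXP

Step 1. [col 1: T + E ≡ P (mod 10)] no forcing yet in column 1 (carry-in 0); T=7 is free and consistent — try it ⇒ T=7.
Step 2. [col 1: T + E ≡ P (mod 10)] no forcing yet in column 1 (carry-in 0); E=2 is free and consistent — try it. So E=2.
Step 3. [X] adding two 6-digit numbers gives at most 6+1 digits, and here it does — X is that final carry and must be 1. So X=1.
Step 4. [col 1: T + E ≡ P (mod 10)] from column 1 (T=7, E=2, carry-in 0, digits 1,2,7 already taken and all letters distinct): P must equal 9 ⇒ P=9.
Step 5. [col 2: O + T ≡ X (mod 10)] in column 2 we have O+T≡X with carry-in 0; given T=7, X=1 and digits 1,2,7,9 already taken and all letters distinct, that pins O to 4 ⇒ O=4.
Step 6. [col 3: O + H ≡ B (mod 10)] B=5 is one option consistent with column 3 (O + H ≡ B (mod 10), carry-in 1) — take it ⇒ B=5.
Step 7. [col 3: O + H ≡ B (mod 10)] in column 3 we have O+H≡B with carry-in 1; given O=4, B=5 and digits 1,2,4,5,7,9 already taken and all letters distinct, that pins H to 0, so H=0.
Step 8. [col 4: U + H ≡ U (mod 10)] several values work for U in column 4 (U + H ≡ U (mod 10), carry-in 0); try U=3 ⇒ U=3.
Step 9. [col 5: E + O ≡ V (mod 10)] from column 5 (E=2, O=4, carry-in 0, digits 0,1,2,3,4,5,7,9 already taken and all letters distinct): V must equal 6 ⇒ V=6.
Step 10. [col 6: Y + T ≡ B (mod 10)] in column 6 we have Y+T≡B with carry-in 0; given T=7, B=5 and digits 0,1,2,3,4,5,6,7,9 already taken and all letters distinct, that pins Y to 8 ⇒ Y=8.

Answer: B=5, E=2, H=0, O=4, P=9, T=7, U=3, V=6, X=1, Y=8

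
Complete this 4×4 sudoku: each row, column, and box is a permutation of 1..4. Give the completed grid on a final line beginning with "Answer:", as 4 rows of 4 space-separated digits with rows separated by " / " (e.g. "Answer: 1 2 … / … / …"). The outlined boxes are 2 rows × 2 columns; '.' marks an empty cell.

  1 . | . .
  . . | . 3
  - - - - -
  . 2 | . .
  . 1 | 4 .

Step 1. [r2c2∈{4}] r2c2 has the single candidate 4. So r2c2=4.
Step 2. [r3c3∈{1,3}] in col 3, 3 fits only at r3c3. So r3c3=3.
Step 3. [r1c3∈{2}] r1c3 is down to just 2. So r1c3=2.
Step 4. [r1c4∈{4}] only 4 remains possible at r1c4, so r1c4=4.
Step 5. [r2c3∈{1}] only 1 remains possible at r2c3, so r2c3=1.
Step 6. [r3c4∈{1}] r3c4 is down to just 1. So r3c4=1.
Step 7. [r4c1∈{3}] r4c1's peers cover all but 3 ⇒ r4c1=3.
Step 8. [r1c2∈{3}] r1c2's peers cover all but 3. So r1c2=3.
Step 9. [r2c1∈{2}] only 2 remains possible at r2c1, so r2c1=2.
Step 10. [r4c4∈{2}] r4c4 has the single candidate 2, so r4c4=2.
Step 11. [r3c1∈{4}] nothing but 4 survives at r3c1, so r3c1=4.

Answer: 1 3 2 4 / 2 4 1 3 / 4 2 3 1 / 3 1 4 2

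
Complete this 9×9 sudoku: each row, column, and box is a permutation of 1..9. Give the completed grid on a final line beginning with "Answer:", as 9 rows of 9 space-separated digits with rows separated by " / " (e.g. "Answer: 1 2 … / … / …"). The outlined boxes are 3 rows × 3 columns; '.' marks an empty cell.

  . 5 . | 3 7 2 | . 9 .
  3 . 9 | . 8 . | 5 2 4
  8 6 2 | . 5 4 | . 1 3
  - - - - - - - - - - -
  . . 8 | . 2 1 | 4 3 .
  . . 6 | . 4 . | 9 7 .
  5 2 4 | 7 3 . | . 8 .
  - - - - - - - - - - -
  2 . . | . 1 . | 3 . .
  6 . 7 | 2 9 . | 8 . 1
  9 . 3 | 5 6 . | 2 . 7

Step 1. [r6c9∈{6}] r6c9 has the single candidate 6. So r6c9=6.
Step 2. [r9c2∈{1,4,8}] r9c2 is the only open cell in row 9 admitting 1. So r9c2=1.
Step 3. [r7c4∈{4,8}] r7c4 is the only open cell in col 4 admitting 4. So r7c4=4.
Step 4. [r8c8∈{4,5}] 5 has one home in row 8: r8c8, so r8c8=5.
Step 5. [r4c4∈{6,9}] row 4 places 6 nowhere but r4c4. So r4c4=6.
Step 6. [r9c6∈{8}] nothing but 8 survives at r9c6 ⇒ r9c6=8.
Step 7. [r5c9∈{2,5}] row 5 places 2 nowhere but r5c9. So r5c9=2.
Step 8. [r5c1∈{1}] nothing but 1 survives at r5c1, so r5c1=1.
Step 9. [r4c2∈{7,9}] r4c2 is the only open cell in row 4 admitting 9 ⇒ r4c2=9.
Step 10. [r1c1∈{4}] r1c1 has the single candidate 4. So r1c1=4.
Step 11. [r7c2∈{8}] nothing but 8 survives at r7c2 ⇒ r7c2=8.
Step 12. [r8c2∈{4}] r8c2 is down to just 4. So r8c2=4.
Step 13. [r9c8∈{4}] nothing but 4 survives at r9c8. So r9c8=4.
Step 14. [r7c6∈{7}] only 7 remains possible at r7c6. So r7c6=7.
Step 15. [r8c6∈{3}] only 3 remains possible at r8c6 ⇒ r8c6=3.
Step 16. [r7c3∈{5}] r7c3's peers cover all but 5. So r7c3=5.
Step 17. [r4c1∈{7}] r4c1 has the single candidate 7, so r4c1=7.
Step 18. [r1c3∈{1}] r1c3 has the single candidate 1, so r1c3=1.
Step 19. [r6c7∈{1}] r6c7's peers cover all but 1 ⇒ r6c7=1.
Step 20. [r2c2∈{7}] r2c2 has the single candidate 7, so r2c2=7.
Step 21. [r2c4∈{1}] r2c4 has the single candidate 1 ⇒ r2c4=1.
Step 22. [r2c6∈{6}] r2c6 has the single candidate 6 ⇒ r2c6=6.
Step 23. [r5c2∈{3}] nothing but 3 survives at r5c2. So r5c2=3.
Step 24. [r7c9∈{9}] r7c9 is down to just 9. So r7c9=9.
Step 25. [r7c8∈{6}] r7c8's peers cover all but 6 ⇒ r7c8=6.
Step 26. [r1c7∈{6}] r1c7 has the single candidate 6 ⇒ r1c7=6.
Step 27. [r6c6∈{9}] r6c6 is down to just 9. So r6c6=9.
Step 28. [r4c9∈{5}] nothing but 5 survives at r4c9. So r4c9=5.
Step 29. [r5c6∈{5}] nothing but 5 survives at r5c6. So r5c6=5.
Step 30. [r1c9∈{8}] nothing but 8 survives at r1c9, so r1c9=8.
Step 31. [r3c4∈{9}] r3c4 is down to just 9. So r3c4=9.
Step 32. [r3c7∈{7}] only 7 remains possible at r3c7 ⇒ r3c7=7.
Step 33. [r5c4∈{8}] r5c4's peers cover all but 8, so r5c4=8.

Answer: 4 5 1 3 7 2 6 9 8 / 3 7 9 1 8 6 5 2 4 / 8 6 2 9 5 4 7 1 3 / 7 9 8 6 2 1 4 3 5 / 1 3 6 8 4 5 9 7 2 / 5 2 4 7 3 9 1 8 6 / 2 8 5 4 1 7 3 6 9 / 6 4 7 2 9 3 8 5 1 / 9 1 3 5 6 8 2 4 7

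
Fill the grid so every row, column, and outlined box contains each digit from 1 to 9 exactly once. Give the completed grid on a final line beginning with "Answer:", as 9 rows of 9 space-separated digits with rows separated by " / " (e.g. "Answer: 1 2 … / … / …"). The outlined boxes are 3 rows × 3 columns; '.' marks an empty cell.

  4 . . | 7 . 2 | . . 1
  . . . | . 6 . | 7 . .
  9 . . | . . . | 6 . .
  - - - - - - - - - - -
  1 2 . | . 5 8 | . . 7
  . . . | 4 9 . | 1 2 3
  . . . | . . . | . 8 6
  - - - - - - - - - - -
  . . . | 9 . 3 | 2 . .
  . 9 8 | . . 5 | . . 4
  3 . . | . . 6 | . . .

Step 1. [r6c7∈{4,5,9}] in box 6, 5 fits only at r6c7, so r6c7=5.
Step 2. [r6c1∈{7}] nothing but 7 survives at r6c1 ⇒ r6c1=7.
Step 3. [r6c6∈{1}] r6c6's peers cover all but 1, so r6c6=1.
Step 4. [r6c3∈{3,4,9}] in row 6, 9 fits only at r6c3. So r6c3=9.
Step 5. [r6c2∈{3,4}] r6c2 is the only open cell in row 6 admitting 4 ⇒ r6c2=4.
Step 6. [r4c3∈{3,6}] box 4 places 3 nowhere but r4c3 ⇒ r4c3=3.
Step 7. [r3c6∈{4}] r3c6 is down to just 4 ⇒ r3c6=4.
Step 8. [r2c8∈{3,4,5,9}] r2c8 is the only open cell in row 2 admitting 4, so r2c8=4.
Step 9. [r4c8∈{9}] r4c8's peers cover all but 9, so r4c8=9.
Step 10. [r1c7∈{3,8,9}] 9 has one home in row 1: r1c7. So r1c7=9.
Step 11. [r9c7∈{8}] r9c7's peers cover all but 8. So r9c7=8.
Step 12. [r7c9∈{5}] r7c9's peers cover all but 5, so r7c9=5.
Step 13. [r7c5∈{1,4,7,8}] in row 7, 8 fits only at r7c5. So r7c5=8.
Step 14. [r1c2∈{3,5,6,8}] row 1 places 8 nowhere but r1c2. So r1c2=8.
Step 15. [r1c5∈{3}] r1c5 is down to just 3, so r1c5=3.
Step 16. [r3c5∈{1}] r3c5's peers cover all but 1 ⇒ r3c5=1.
Step 17. [r7c1∈{6}] only 6 remains possible at r7c1, so r7c1=6.
Step 18. [r8c1∈{2}] r8c1's peers cover all but 2 ⇒ r8c1=2.
Step 19. [r2c1∈{5}] r2c1 has the single candidate 5 ⇒ r2c1=5.
Step 20. [r9c5∈{2,4,7}] col 5 places 4 nowhere but r9c5 ⇒ r9c5=4.
Step 21. [r8c8∈{1,3,6,7}] in row 8, 6 fits only at r8c8. So r8c8=6.
Step 22. [r2c2∈{1,3}] in row 2, 3 fits only at r2c2. So r2c2=3.
Step 23. [r2c3∈{1,2}] row 2 places 1 nowhere but r2c3 ⇒ r2c3=1.
Step 24. [r3c2∈{7}] r3c2's peers cover all but 7 ⇒ r3c2=7.
Step 25. [r9c4∈{1,2}] across row 9, 2 lands solely at r9c4, so r9c4=2.
Step 26. [r3c4∈{5,8}] across col 4, 5 lands solely at r3c4, so r3c4=5.
Step 27. [r3c9∈{2,8}] row 3 places 8 nowhere but r3c9 ⇒ r3c9=8.
Step 28. [r5c2∈{5,6}] across col 2, 6 lands solely at r5c2. So r5c2=6.
Step 29. [r9c2∈{1,5}] across col 2, 5 lands solely at r9c2, so r9c2=5.
Step 30. [r9c3∈{7}] nothing but 7 survives at r9c3 ⇒ r9c3=7.
Step 31. [r9c8∈{1}] nothing but 1 survives at r9c8, so r9c8=1.
Step 32. [r3c3∈{2}] only 2 remains possible at r3c3, so r3c3=2.
Step 33. [r1c8∈{5}] r1c8 has the single candidate 5, so r1c8=5.
Step 34. [r4c4∈{6}] r4c4 is down to just 6, so r4c4=6.
Step 35. [r8c7∈{3}] r8c7 has the single candidate 3 ⇒ r8c7=3.
Step 36. [r7c3∈{4}] nothing but 4 survives at r7c3. So r7c3=4.
Step 37. [r5c3∈{5}] nothing but 5 survives at r5c3 ⇒ r5c3=5.
Step 38. [r3c8∈{3}] nothing but 3 survives at r3c8, so r3c8=3.
Step 39. [r7c2∈{1}] r7c2 is down to just 1 ⇒ r7c2=1.
Step 40. [r1c3∈{6}] r1c3's peers cover all but 6 ⇒ r1c3=6.
Step 41. [r2c6∈{9}] only 9 remains possible at r2c6. So r2c6=9.
Step 42. [r9c9∈{9}] nothing but 9 survives at r9c9. So r9c9=9.
Step 43. [r8c4∈{1}] r8c4 has the single candidate 1. So r8c4=1.
Step 44. [r7c8∈{7}] only 7 remains possible at r7c8, so r7c8=7.
Step 45. [r8c5∈{7}] r8c5's peers cover all but 7, so r8c5=7.
Step 46. [r5c1∈{8}] r5c1 is down to just 8. So r5c1=8.
Step 47. [r2c4∈{8}] r2c4 has the single candidate 8. So r2c4=8.
Step 48. [r4c7∈{4}] r4c7's peers cover all but 4, so r4c7=4.
Step 49. [r2c9∈{2}] r2c9 has the single candidate 2. So r2c9=2.
Step 50. [r5c6∈{7}] nothing but 7 survives at r5c6. So r5c6=7.
Step 51. [r6c4∈{3}] r6c4's peers cover all but 3. So r6c4=3.
Step 52. [r6c5∈{2}] nothing but 2 survives at r6c5 ⇒ r6c5=2.

Answer: 4 8 6 7 3 2 9 5 1 / 5 3 1 8 6 9 7 4 2 / 9 7 2 5 1 4 6 3 8 / 1 2 3 6 5 8 4 9 7 / 8 6 5 4 9 7 1 2 3 / 7 4 9 3 2 1 5 8 6 / 6 1 4 9 8 3 2 7 5 / 2 9 8 1 7 5 3 6 4 / 3 5 7 2 4 6 8 1 9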